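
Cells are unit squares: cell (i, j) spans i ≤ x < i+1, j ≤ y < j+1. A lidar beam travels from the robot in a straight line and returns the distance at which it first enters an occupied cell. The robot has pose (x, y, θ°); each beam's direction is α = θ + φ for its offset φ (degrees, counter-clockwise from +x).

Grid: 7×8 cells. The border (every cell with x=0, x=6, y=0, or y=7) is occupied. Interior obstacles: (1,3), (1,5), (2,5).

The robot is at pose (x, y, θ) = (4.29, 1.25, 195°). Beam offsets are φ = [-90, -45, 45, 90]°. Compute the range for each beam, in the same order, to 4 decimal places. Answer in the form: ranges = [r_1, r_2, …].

beam 1: φ=-90°, α=105°
  d=(-0.2588,0.9659)  start (4,1)  tX=1.1205 tY=0.7765  stride 1/|dx|=3.8637 1/|dy|=1.0353
    cross y-line → (4,2), t=0.7765
    cross x-line → (3,2), t=1.1205
    cross y-line → (3,3), t=1.8117
    cross y-line → (3,4), t=2.8470
    cross y-line → (3,5), t=3.8823
    cross y-line → (3,6), t=4.9176
    cross x-line → (2,6), t=4.9842
    cross y-line → (2,7), t=5.9528 (wall)
  → r_1 = 5.9528
beam 2: φ=-45°, α=150°
  d=(-0.8660,0.5000)  start (4,1)  tX=0.3349 tY=1.5000  stride 1/|dx|=1.1547 1/|dy|=2.0000
    cross x-line → (3,1), t=0.3349
    cross x-line → (2,1), t=1.4896
    cross y-line → (2,2), t=1.5000
    cross x-line → (1,2), t=2.6443
    cross y-line → (1,3), t=3.5000 (wall)
  → r_2 = 3.5000
beam 3: φ=45°, α=240°
  d=(-0.5000,-0.8660)  start (4,1)  tX=0.5800 tY=0.2887  stride 1/|dx|=2.0000 1/|dy|=1.1547
    cross y-line → (4,0), t=0.2887 (wall)
  → r_3 = 0.2887
beam 4: φ=90°, α=285°
  d=(0.2588,-0.9659)  start (4,1)  tX=2.7432 tY=0.2588  stride 1/|dx|=3.8637 1/|dy|=1.0353
    cross y-line → (4,0), t=0.2588 (wall)
  → r_4 = 0.2588

ranges = [5.9528, 3.5000, 0.2887, 0.2588]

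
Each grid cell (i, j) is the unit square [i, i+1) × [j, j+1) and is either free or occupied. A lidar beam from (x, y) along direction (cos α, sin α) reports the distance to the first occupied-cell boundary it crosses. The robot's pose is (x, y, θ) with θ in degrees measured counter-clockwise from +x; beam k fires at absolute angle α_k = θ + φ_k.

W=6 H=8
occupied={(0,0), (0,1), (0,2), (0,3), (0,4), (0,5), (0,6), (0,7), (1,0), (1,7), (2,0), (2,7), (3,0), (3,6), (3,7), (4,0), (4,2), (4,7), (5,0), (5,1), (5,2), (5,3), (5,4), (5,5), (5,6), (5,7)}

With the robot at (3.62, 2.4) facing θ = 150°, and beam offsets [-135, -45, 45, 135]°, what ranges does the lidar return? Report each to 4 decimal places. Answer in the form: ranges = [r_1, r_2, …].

ranges = [0.3934, 4.7623, 2.7124, 1.4494]

beam 1: φ=-135°, α=15°
  d=(0.9659,0.2588)  start (3,2)  tX=0.3934 tY=2.3182  stride 1/|dx|=1.0353 1/|dy|=3.8637
    cross x-line → (4,2), t=0.3934 (wall)
  → r_1 = 0.3934
beam 2: φ=-45°, α=105°
  d=(-0.2588,0.9659)  start (3,2)  tX=2.3955 tY=0.6212  stride 1/|dx|=3.8637 1/|dy|=1.0353
    cross y-line → (3,3), t=0.6212
    cross y-line → (3,4), t=1.6564
    cross x-line → (2,4), t=2.3955
    cross y-line → (2,5), t=2.6917
    cross y-line → (2,6), t=3.7270
    cross y-line → (2,7), t=4.7623 (wall)
  → r_2 = 4.7623
beam 3: φ=45°, α=195°
  d=(-0.9659,-0.2588)  start (3,2)  tX=0.6419 tY=1.5455  stride 1/|dx|=1.0353 1/|dy|=3.8637
    cross x-line → (2,2), t=0.6419
    cross y-line → (2,1), t=1.5455
    cross x-line → (1,1), t=1.6771
    cross x-line → (0,1), t=2.7124 (wall)
  → r_3 = 2.7124
beam 4: φ=135°, α=285°
  d=(0.2588,-0.9659)  start (3,2)  tX=1.4682 tY=0.4141  stride 1/|dx|=3.8637 1/|dy|=1.0353
    cross y-line → (3,1), t=0.4141
    cross y-line → (3,0), t=1.4494 (wall)
  → r_4 = 1.4494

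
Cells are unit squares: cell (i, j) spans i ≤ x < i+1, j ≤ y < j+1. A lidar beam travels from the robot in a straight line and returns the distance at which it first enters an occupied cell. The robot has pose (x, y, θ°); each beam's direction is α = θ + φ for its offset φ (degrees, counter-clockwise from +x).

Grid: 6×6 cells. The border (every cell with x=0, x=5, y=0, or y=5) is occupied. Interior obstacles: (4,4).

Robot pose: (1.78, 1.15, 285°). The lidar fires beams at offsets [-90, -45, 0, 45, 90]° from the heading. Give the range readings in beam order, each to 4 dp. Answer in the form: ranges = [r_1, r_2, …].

beam 1: φ=-90°, α=195°
  dir = (cos 195°, sin 195°) = (-0.9659, -0.2588); from cell (1,1)
  next x-line at t=0.8075, next y-line at t=0.5796; Δt_x=1.0353, Δt_y=3.8637
    y: enter (1,0) at t=0.5796 ← occupied
  → r_1 = 0.5796
beam 2: φ=-45°, α=240°
  dir = (cos 240°, sin 240°) = (-0.5000, -0.8660); from cell (1,1)
  next x-line at t=1.5600, next y-line at t=0.1732; Δt_x=2.0000, Δt_y=1.1547
    y: enter (1,0) at t=0.1732 ← occupied
  → r_2 = 0.1732
beam 3: φ=0°, α=285°
  dir = (cos 285°, sin 285°) = (0.2588, -0.9659); from cell (1,1)
  next x-line at t=0.8500, next y-line at t=0.1553; Δt_x=3.8637, Δt_y=1.0353
    y: enter (1,0) at t=0.1553 ← occupied
  → r_3 = 0.1553
beam 4: φ=45°, α=330°
  dir = (cos 330°, sin 330°) = (0.8660, -0.5000); from cell (1,1)
  next x-line at t=0.2540, next y-line at t=0.3000; Δt_x=1.1547, Δt_y=2.0000
    x: enter (2,1) at t=0.2540
    y: enter (2,0) at t=0.3000 ← occupied
  → r_4 = 0.3000
beam 5: φ=90°, α=15°
  dir = (cos 15°, sin 15°) = (0.9659, 0.2588); from cell (1,1)
  next x-line at t=0.2278, next y-line at t=3.2841; Δt_x=1.0353, Δt_y=3.8637
    x: enter (2,1) at t=0.2278
    x: enter (3,1) at t=1.2630
    x: enter (4,1) at t=2.2983
    y: enter (4,2) at t=3.2841
    x: enter (5,2) at t=3.3336 ← occupied
  → r_5 = 3.3336

ranges = [0.5796, 0.1732, 0.1553, 0.3000, 3.3336]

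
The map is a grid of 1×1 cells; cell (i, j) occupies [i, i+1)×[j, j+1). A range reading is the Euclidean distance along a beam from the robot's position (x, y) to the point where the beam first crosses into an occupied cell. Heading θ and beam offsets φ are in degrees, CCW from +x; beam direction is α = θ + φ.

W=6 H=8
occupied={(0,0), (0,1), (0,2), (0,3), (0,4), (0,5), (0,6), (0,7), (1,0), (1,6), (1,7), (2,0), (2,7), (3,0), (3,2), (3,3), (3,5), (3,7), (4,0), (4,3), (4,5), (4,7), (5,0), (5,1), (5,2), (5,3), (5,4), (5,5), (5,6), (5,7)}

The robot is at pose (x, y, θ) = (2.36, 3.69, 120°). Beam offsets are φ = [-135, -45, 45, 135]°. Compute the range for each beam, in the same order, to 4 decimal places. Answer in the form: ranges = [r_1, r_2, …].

beam 1: φ=-135°, α=345°
  cosα=0.9659 sinα=-0.2588 | (2,3) | tMaxX 0.6626 tMaxY 2.6660 | tΔX 1.0353 tΔY 3.8637
    t=0.6626 [x] (3,3) — stop
  → r_1 = 0.6626
beam 2: φ=-45°, α=75°
  cosα=0.2588 sinα=0.9659 | (2,3) | tMaxX 2.4728 tMaxY 0.3209 | tΔX 3.8637 tΔY 1.0353
    t=0.3209 [y] (2,4)
    t=1.3562 [y] (2,5)
    t=2.3915 [y] (2,6)
    t=2.4728 [x] (3,6)
    t=3.4268 [y] (3,7) — stop
  → r_2 = 3.4268
beam 3: φ=45°, α=165°
  cosα=-0.9659 sinα=0.2588 | (2,3) | tMaxX 0.3727 tMaxY 1.1977 | tΔX 1.0353 tΔY 3.8637
    t=0.3727 [x] (1,3)
    t=1.1977 [y] (1,4)
    t=1.4080 [x] (0,4) — stop
  → r_3 = 1.4080
beam 4: φ=135°, α=255°
  cosα=-0.2588 sinα=-0.9659 | (2,3) | tMaxX 1.3909 tMaxY 0.7143 | tΔX 3.8637 tΔY 1.0353
    t=0.7143 [y] (2,2)
    t=1.3909 [x] (1,2)
    t=1.7496 [y] (1,1)
    t=2.7849 [y] (1,0) — stop
  → r_4 = 2.7849

ranges = [0.6626, 3.4268, 1.4080, 2.7849]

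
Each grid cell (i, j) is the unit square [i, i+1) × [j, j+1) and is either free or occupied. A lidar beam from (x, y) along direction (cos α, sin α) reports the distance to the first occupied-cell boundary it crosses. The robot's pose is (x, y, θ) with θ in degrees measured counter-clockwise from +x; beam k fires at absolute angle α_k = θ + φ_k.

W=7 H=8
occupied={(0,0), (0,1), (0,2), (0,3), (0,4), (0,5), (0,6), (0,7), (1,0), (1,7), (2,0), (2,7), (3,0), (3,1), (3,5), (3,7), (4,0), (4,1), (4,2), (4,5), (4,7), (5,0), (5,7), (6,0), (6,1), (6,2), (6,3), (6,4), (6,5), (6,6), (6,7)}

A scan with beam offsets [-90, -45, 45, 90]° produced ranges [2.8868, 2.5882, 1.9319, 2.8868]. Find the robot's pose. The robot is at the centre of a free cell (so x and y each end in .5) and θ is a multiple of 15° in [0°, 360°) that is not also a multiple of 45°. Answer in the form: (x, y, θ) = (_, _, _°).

Candidates: 25 free-cell centres × 16 headings = 400 poses. Raycast each; keep the one whose scan matches to 4 dp.
  (2.5, 6.5, 150°): beam 1 = 0.5774 ≠ 2.8868 ✗
  (1.5, 3.5, 120°): beam 1 = 3.0000 ≠ 2.8868 ✗
  (3.5, 2.5, 255°): beam 1 = 2.5882 ≠ 2.8868 ✗
  (2.5, 2.5, 210°): beam 1 = 3.0000 ≠ 2.8868 ✗
  (5.5, 5.5, 105°): beam 1 = 0.5176 ≠ 2.8868 ✗
  …
  (3.5, 4.5, 240°): r_1=2.8868, r_2=2.5882, r_3=1.9319, r_4=2.8868 — all match ✓
No second candidate reproduces the full scan.

(x, y, θ) = (3.5, 4.5, 240°)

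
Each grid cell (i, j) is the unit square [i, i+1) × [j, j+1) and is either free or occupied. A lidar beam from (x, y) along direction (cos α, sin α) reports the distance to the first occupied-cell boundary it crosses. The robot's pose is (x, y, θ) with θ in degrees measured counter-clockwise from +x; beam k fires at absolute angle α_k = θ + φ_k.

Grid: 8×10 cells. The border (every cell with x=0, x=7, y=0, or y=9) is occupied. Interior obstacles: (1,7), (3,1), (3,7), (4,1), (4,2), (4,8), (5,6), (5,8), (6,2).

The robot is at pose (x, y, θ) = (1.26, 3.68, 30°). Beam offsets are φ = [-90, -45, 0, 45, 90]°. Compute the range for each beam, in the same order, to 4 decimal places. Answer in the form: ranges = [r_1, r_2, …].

ranges = [3.0946, 2.8367, 4.6400, 5.5077, 0.5200]

beam 1: φ=-90°, α=300°
  d=(0.5000,-0.8660)  start (1,3)  tX=1.4800 tY=0.7852  stride 1/|dx|=2.0000 1/|dy|=1.1547
    cross y-line → (1,2), t=0.7852
    cross x-line → (2,2), t=1.4800
    cross y-line → (2,1), t=1.9399
    cross y-line → (2,0), t=3.0946 (wall)
  → r_1 = 3.0946
beam 2: φ=-45°, α=345°
  d=(0.9659,-0.2588)  start (1,3)  tX=0.7661 tY=2.6273  stride 1/|dx|=1.0353 1/|dy|=3.8637
    cross x-line → (2,3), t=0.7661
    cross x-line → (3,3), t=1.8014
    cross y-line → (3,2), t=2.6273
    cross x-line → (4,2), t=2.8367 (wall)
  → r_2 = 2.8367
beam 3: φ=0°, α=30°
  d=(0.8660,0.5000)  start (1,3)  tX=0.8545 tY=0.6400  stride 1/|dx|=1.1547 1/|dy|=2.0000
    cross y-line → (1,4), t=0.6400
    cross x-line → (2,4), t=0.8545
    cross x-line → (3,4), t=2.0092
    cross y-line → (3,5), t=2.6400
    cross x-line → (4,5), t=3.1639
    cross x-line → (5,5), t=4.3186
    cross y-line → (5,6), t=4.6400 (wall)
  → r_3 = 4.6400
beam 4: φ=45°, α=75°
  d=(0.2588,0.9659)  start (1,3)  tX=2.8591 tY=0.3313  stride 1/|dx|=3.8637 1/|dy|=1.0353
    cross y-line → (1,4), t=0.3313
    cross y-line → (1,5), t=1.3666
    cross y-line → (1,6), t=2.4018
    cross x-line → (2,6), t=2.8591
    cross y-line → (2,7), t=3.4371
    cross y-line → (2,8), t=4.4724
    cross y-line → (2,9), t=5.5077 (wall)
  → r_4 = 5.5077
beam 5: φ=90°, α=120°
  d=(-0.5000,0.8660)  start (1,3)  tX=0.5200 tY=0.3695  stride 1/|dx|=2.0000 1/|dy|=1.1547
    cross y-line → (1,4), t=0.3695
    cross x-line → (0,4), t=0.5200 (wall)
  → r_5 = 0.5200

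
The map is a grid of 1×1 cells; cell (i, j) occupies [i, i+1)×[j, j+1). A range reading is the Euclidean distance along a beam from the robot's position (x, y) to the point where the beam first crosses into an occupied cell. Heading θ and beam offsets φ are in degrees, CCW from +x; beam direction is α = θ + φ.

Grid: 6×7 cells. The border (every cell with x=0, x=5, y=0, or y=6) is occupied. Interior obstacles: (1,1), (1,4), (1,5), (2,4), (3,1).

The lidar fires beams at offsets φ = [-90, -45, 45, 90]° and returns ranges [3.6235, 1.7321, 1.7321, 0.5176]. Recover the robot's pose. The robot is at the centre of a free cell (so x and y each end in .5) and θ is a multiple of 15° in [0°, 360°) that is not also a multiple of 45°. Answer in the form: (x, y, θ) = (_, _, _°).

The pose lattice has 15·16 = 240 candidates. Test each by forward raycasting.
  (3.5, 4.5, 300°): beam 1 = 0.5774 ≠ 3.6235 ✗
  (3.5, 5.5, 240°): beam 1 = 1.0000 ≠ 3.6235 ✗
  (1.5, 3.5, 195°): beam 1 = 0.5176 ≠ 3.6235 ✗
  …
  (3.5, 2.5, 165°): r_1=3.6235, r_2=1.7321, r_3=1.7321, r_4=0.5176 — all match ✓
Only this pose fits every beam.

(x, y, θ) = (3.5, 2.5, 165°)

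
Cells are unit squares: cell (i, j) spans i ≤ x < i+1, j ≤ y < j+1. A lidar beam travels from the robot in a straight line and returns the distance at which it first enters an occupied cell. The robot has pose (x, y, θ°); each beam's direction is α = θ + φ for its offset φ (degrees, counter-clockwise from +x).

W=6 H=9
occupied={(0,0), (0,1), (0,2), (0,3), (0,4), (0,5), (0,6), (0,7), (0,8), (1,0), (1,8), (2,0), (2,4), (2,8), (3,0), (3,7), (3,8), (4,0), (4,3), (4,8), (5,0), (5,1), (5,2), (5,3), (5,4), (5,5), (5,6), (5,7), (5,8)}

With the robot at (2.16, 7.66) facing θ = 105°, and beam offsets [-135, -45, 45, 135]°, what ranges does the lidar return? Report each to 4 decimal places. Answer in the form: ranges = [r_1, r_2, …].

beam 1: φ=-135°, α=330°
  cosα=0.8660 sinα=-0.5000 | (2,7) | tMaxX 0.9699 tMaxY 1.3200 | tΔX 1.1547 tΔY 2.0000
    t=0.9699 [x] (3,7) — stop
  → r_1 = 0.9699
beam 2: φ=-45°, α=60°
  cosα=0.5000 sinα=0.8660 | (2,7) | tMaxX 1.6800 tMaxY 0.3926 | tΔX 2.0000 tΔY 1.1547
    t=0.3926 [y] (2,8) — stop
  → r_2 = 0.3926
beam 3: φ=45°, α=150°
  cosα=-0.8660 sinα=0.5000 | (2,7) | tMaxX 0.1848 tMaxY 0.6800 | tΔX 1.1547 tΔY 2.0000
    t=0.1848 [x] (1,7)
    t=0.6800 [y] (1,8) — stop
  → r_3 = 0.6800
beam 4: φ=135°, α=240°
  cosα=-0.5000 sinα=-0.8660 | (2,7) | tMaxX 0.3200 tMaxY 0.7621 | tΔX 2.0000 tΔY 1.1547
    t=0.3200 [x] (1,7)
    t=0.7621 [y] (1,6)
    t=1.9168 [y] (1,5)
    t=2.3200 [x] (0,5) — stop
  → r_4 = 2.3200

ranges = [0.9699, 0.3926, 0.6800, 2.3200]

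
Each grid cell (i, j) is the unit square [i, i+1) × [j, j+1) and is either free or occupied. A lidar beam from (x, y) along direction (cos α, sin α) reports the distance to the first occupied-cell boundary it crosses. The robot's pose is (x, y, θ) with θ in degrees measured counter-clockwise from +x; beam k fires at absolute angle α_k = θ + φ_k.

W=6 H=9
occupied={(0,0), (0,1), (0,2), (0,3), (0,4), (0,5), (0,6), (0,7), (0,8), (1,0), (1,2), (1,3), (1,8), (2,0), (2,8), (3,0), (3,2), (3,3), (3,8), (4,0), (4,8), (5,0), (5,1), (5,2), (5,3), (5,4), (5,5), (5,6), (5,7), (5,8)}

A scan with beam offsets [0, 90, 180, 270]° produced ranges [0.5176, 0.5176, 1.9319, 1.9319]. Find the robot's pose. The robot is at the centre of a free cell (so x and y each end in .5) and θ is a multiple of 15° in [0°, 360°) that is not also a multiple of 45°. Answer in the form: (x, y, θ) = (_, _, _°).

(x, y, θ) = (4.5, 1.5, 285°)

Candidates: 24 free-cell centres × 16 headings = 384 poses. Raycast each; keep the one whose scan matches to 4 dp.
  (4.5, 1.5, 165°): beam 1 = 2.5882 ≠ 0.5176 ✗
  (1.5, 4.5, 120°): beam 1 = 1.0000 ≠ 0.5176 ✗
  (3.5, 4.5, 120°): beam 1 = 4.0415 ≠ 0.5176 ✗
  (4.5, 6.5, 255°): beam 1 = 2.5882 ≠ 0.5176 ✗
  (1.5, 7.5, 120°): beam 1 = 0.5774 ≠ 0.5176 ✗
  …
  (4.5, 1.5, 285°): r_1=0.5176, r_2=0.5176, r_3=1.9319, r_4=1.9319 — all match ✓
No second candidate reproduces the full scan.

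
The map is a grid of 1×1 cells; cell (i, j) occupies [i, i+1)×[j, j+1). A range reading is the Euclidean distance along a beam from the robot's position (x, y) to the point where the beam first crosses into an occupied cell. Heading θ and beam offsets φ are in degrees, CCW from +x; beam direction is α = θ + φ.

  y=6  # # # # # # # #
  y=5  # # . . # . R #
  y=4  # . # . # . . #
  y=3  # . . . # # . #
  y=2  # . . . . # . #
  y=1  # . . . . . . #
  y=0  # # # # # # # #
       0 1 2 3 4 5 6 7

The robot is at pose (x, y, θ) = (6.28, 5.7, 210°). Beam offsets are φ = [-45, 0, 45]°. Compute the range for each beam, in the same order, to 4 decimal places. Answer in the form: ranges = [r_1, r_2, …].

ranges = [1.1591, 1.4780, 1.7600]

beam 1: φ=-45°, α=165°
  dir = (cos 165°, sin 165°) = (-0.9659, 0.2588); from cell (6,5)
  next x-line at t=0.2899, next y-line at t=1.1591; Δt_x=1.0353, Δt_y=3.8637
    x: enter (5,5) at t=0.2899
    y: enter (5,6) at t=1.1591 ← occupied
  → r_1 = 1.1591
beam 2: φ=0°, α=210°
  dir = (cos 210°, sin 210°) = (-0.8660, -0.5000); from cell (6,5)
  next x-line at t=0.3233, next y-line at t=1.4000; Δt_x=1.1547, Δt_y=2.0000
    x: enter (5,5) at t=0.3233
    y: enter (5,4) at t=1.4000
    x: enter (4,4) at t=1.4780 ← occupied
  → r_2 = 1.4780
beam 3: φ=45°, α=255°
  dir = (cos 255°, sin 255°) = (-0.2588, -0.9659); from cell (6,5)
  next x-line at t=1.0818, next y-line at t=0.7247; Δt_x=3.8637, Δt_y=1.0353
    y: enter (6,4) at t=0.7247
    x: enter (5,4) at t=1.0818
    y: enter (5,3) at t=1.7600 ← occupied
  → r_3 = 1.7600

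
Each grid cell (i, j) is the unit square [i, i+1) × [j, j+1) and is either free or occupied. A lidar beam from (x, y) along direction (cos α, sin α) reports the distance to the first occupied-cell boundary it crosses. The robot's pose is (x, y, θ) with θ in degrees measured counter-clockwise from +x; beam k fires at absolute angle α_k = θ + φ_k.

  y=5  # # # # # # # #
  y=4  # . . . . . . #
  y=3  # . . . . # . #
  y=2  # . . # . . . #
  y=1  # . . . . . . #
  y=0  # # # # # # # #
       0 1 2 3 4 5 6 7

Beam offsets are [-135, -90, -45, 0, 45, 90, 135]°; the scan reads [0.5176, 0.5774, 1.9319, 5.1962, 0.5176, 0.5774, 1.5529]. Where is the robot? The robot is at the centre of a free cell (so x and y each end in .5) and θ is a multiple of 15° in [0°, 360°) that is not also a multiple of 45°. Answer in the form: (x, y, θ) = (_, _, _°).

Candidates: 22 free-cell centres × 16 headings = 352 poses. Raycast each; keep the one whose scan matches to 4 dp.
  (5.5, 1.5, 210°): beam 1 = 1.5529 ≠ 0.5176 ✗
  (1.5, 3.5, 210°): beam 1 = 1.5529 ≠ 0.5176 ✗
  (2.5, 1.5, 195°): beam 1 = 1.0000 ≠ 0.5176 ✗
  (3.5, 3.5, 210°): beam 1 = 1.5529 ≠ 0.5176 ✗
  (1.5, 2.5, 15°): beam 1 = 1.0000 ≠ 0.5176 ✗
  …
  (5.5, 4.5, 210°): r_1=0.5176, r_2=0.5774, r_3=1.9319, r_4=5.1962, r_5=0.5176, r_6=0.5774, r_7=1.5529 — all match ✓
No second candidate reproduces the full scan.

(x, y, θ) = (5.5, 4.5, 210°)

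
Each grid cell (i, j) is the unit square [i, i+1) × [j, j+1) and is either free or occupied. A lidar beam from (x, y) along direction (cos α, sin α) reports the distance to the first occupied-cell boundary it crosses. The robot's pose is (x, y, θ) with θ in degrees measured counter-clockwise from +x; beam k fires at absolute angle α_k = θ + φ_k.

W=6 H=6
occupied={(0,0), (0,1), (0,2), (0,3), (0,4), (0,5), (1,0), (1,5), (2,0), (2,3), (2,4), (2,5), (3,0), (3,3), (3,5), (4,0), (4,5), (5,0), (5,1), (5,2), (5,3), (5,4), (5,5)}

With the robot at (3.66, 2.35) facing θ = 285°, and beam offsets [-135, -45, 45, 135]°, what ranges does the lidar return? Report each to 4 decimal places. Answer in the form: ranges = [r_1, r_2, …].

ranges = [1.3000, 1.5588, 1.5473, 2.6800]

beam 1: φ=-135°, α=150°
  direction (-0.8660, 0.5000); cell (3,2); t to first gridline: x 0.7621, y 1.3000 (then +1.1547 / +2.0000)
    (2,2) via x @ 0.7621
    (2,3) via y @ 1.3000  # hit
  → r_1 = 1.3000
beam 2: φ=-45°, α=240°
  direction (-0.5000, -0.8660); cell (3,2); t to first gridline: x 1.3200, y 0.4041 (then +2.0000 / +1.1547)
    (3,1) via y @ 0.4041
    (2,1) via x @ 1.3200
    (2,0) via y @ 1.5588  # hit
  → r_2 = 1.5588
beam 3: φ=45°, α=330°
  direction (0.8660, -0.5000); cell (3,2); t to first gridline: x 0.3926, y 0.7000 (then +1.1547 / +2.0000)
    (4,2) via x @ 0.3926
    (4,1) via y @ 0.7000
    (5,1) via x @ 1.5473  # hit
  → r_3 = 1.5473
beam 4: φ=135°, α=60°
  direction (0.5000, 0.8660); cell (3,2); t to first gridline: x 0.6800, y 0.7506 (then +2.0000 / +1.1547)
    (4,2) via x @ 0.6800
    (4,3) via y @ 0.7506
    (4,4) via y @ 1.9053
    (5,4) via x @ 2.6800  # hit
  → r_4 = 2.6800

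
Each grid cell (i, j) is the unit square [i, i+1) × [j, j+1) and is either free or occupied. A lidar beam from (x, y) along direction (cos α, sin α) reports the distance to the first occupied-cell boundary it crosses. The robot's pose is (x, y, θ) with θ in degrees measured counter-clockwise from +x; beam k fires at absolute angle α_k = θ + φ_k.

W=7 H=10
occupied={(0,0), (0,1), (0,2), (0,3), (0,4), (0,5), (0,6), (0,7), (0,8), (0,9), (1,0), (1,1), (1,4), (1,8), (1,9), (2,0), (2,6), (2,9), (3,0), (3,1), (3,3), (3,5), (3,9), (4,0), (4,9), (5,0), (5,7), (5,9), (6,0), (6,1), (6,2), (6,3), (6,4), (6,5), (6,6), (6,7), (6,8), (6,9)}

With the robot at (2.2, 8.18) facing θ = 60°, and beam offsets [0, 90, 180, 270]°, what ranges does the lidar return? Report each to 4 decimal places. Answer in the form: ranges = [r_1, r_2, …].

ranges = [0.9469, 0.2309, 2.4000, 4.3879]

beam 1: φ=0°, α=60°
  dir = (cos 60°, sin 60°) = (0.5000, 0.8660); from cell (2,8)
  next x-line at t=1.6000, next y-line at t=0.9469; Δt_x=2.0000, Δt_y=1.1547
    y: enter (2,9) at t=0.9469 ← occupied
  → r_1 = 0.9469
beam 2: φ=90°, α=150°
  dir = (cos 150°, sin 150°) = (-0.8660, 0.5000); from cell (2,8)
  next x-line at t=0.2309, next y-line at t=1.6400; Δt_x=1.1547, Δt_y=2.0000
    x: enter (1,8) at t=0.2309 ← occupied
  → r_2 = 0.2309
beam 3: φ=180°, α=240°
  dir = (cos 240°, sin 240°) = (-0.5000, -0.8660); from cell (2,8)
  next x-line at t=0.4000, next y-line at t=0.2078; Δt_x=2.0000, Δt_y=1.1547
    y: enter (2,7) at t=0.2078
    x: enter (1,7) at t=0.4000
    y: enter (1,6) at t=1.3625
    x: enter (0,6) at t=2.4000 ← occupied
  → r_3 = 2.4000
beam 4: φ=270°, α=330°
  dir = (cos 330°, sin 330°) = (0.8660, -0.5000); from cell (2,8)
  next x-line at t=0.9238, next y-line at t=0.3600; Δt_x=1.1547, Δt_y=2.0000
    y: enter (2,7) at t=0.3600
    x: enter (3,7) at t=0.9238
    x: enter (4,7) at t=2.0785
    y: enter (4,6) at t=2.3600
    x: enter (5,6) at t=3.2332
    y: enter (5,5) at t=4.3600
    x: enter (6,5) at t=4.3879 ← occupied
  → r_4 = 4.3879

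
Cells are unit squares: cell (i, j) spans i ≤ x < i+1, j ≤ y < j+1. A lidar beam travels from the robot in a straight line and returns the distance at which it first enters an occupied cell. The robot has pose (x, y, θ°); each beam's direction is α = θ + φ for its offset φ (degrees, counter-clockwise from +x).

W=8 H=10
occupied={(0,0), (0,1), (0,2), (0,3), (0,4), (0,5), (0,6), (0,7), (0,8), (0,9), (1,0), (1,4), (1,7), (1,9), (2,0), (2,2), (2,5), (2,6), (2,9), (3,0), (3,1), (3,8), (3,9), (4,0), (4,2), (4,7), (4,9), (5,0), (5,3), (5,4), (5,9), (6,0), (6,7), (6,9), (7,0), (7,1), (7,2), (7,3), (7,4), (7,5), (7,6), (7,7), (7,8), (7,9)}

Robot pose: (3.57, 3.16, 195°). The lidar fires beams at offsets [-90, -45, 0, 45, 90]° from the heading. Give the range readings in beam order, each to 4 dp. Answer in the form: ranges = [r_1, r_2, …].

ranges = [2.2023, 1.8129, 0.6182, 1.1400, 1.2009]

beam 1: φ=-90°, α=105°
  dir = (cos 105°, sin 105°) = (-0.2588, 0.9659); from cell (3,3)
  next x-line at t=2.2023, next y-line at t=0.8696; Δt_x=3.8637, Δt_y=1.0353
    y: enter (3,4) at t=0.8696
    y: enter (3,5) at t=1.9049
    x: enter (2,5) at t=2.2023 ← occupied
  → r_1 = 2.2023
beam 2: φ=-45°, α=150°
  dir = (cos 150°, sin 150°) = (-0.8660, 0.5000); from cell (3,3)
  next x-line at t=0.6582, next y-line at t=1.6800; Δt_x=1.1547, Δt_y=2.0000
    x: enter (2,3) at t=0.6582
    y: enter (2,4) at t=1.6800
    x: enter (1,4) at t=1.8129 ← occupied
  → r_2 = 1.8129
beam 3: φ=0°, α=195°
  dir = (cos 195°, sin 195°) = (-0.9659, -0.2588); from cell (3,3)
  next x-line at t=0.5901, next y-line at t=0.6182; Δt_x=1.0353, Δt_y=3.8637
    x: enter (2,3) at t=0.5901
    y: enter (2,2) at t=0.6182 ← occupied
  → r_3 = 0.6182
beam 4: φ=45°, α=240°
  dir = (cos 240°, sin 240°) = (-0.5000, -0.8660); from cell (3,3)
  next x-line at t=1.1400, next y-line at t=0.1848; Δt_x=2.0000, Δt_y=1.1547
    y: enter (3,2) at t=0.1848
    x: enter (2,2) at t=1.1400 ← occupied
  → r_4 = 1.1400
beam 5: φ=90°, α=285°
  dir = (cos 285°, sin 285°) = (0.2588, -0.9659); from cell (3,3)
  next x-line at t=1.6614, next y-line at t=0.1656; Δt_x=3.8637, Δt_y=1.0353
    y: enter (3,2) at t=0.1656
    y: enter (3,1) at t=1.2009 ← occupied
  → r_5 = 1.2009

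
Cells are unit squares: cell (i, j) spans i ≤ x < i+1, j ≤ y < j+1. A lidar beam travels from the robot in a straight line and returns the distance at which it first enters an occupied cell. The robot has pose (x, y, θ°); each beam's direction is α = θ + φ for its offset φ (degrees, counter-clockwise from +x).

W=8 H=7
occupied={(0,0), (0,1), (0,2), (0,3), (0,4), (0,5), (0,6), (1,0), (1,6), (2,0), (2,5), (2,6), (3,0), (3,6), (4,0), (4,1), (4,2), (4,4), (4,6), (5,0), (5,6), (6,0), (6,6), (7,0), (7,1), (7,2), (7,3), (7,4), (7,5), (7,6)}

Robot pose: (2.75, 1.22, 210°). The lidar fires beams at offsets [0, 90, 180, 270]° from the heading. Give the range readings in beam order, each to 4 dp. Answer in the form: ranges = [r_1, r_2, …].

beam 1: φ=0°, α=210°
  direction (-0.8660, -0.5000); cell (2,1); t to first gridline: x 0.8660, y 0.4400 (then +1.1547 / +2.0000)
    (2,0) via y @ 0.4400  # hit
  → r_1 = 0.4400
beam 2: φ=90°, α=300°
  direction (0.5000, -0.8660); cell (2,1); t to first gridline: x 0.5000, y 0.2540 (then +2.0000 / +1.1547)
    (2,0) via y @ 0.2540  # hit
  → r_2 = 0.2540
beam 3: φ=180°, α=30°
  direction (0.8660, 0.5000); cell (2,1); t to first gridline: x 0.2887, y 1.5600 (then +1.1547 / +2.0000)
    (3,1) via x @ 0.2887
    (4,1) via x @ 1.4434  # hit
  → r_3 = 1.4434
beam 4: φ=270°, α=120°
  direction (-0.5000, 0.8660); cell (2,1); t to first gridline: x 1.5000, y 0.9007 (then +2.0000 / +1.1547)
    (2,2) via y @ 0.9007
    (1,2) via x @ 1.5000
    (1,3) via y @ 2.0554
    (1,4) via y @ 3.2101
    (0,4) via x @ 3.5000  # hit
  → r_4 = 3.5000

ranges = [0.4400, 0.2540, 1.4434, 3.5000]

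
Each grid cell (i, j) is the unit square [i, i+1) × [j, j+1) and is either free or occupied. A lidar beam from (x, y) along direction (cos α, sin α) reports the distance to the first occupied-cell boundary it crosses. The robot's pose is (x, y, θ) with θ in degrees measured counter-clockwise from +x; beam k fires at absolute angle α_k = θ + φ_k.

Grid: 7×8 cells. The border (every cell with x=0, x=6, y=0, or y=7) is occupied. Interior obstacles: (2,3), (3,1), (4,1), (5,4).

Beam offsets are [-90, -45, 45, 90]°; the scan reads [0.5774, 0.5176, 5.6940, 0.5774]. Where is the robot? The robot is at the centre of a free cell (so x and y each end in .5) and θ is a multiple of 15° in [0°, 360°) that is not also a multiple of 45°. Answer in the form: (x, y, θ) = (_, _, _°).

Candidates: 26 free-cell centres × 16 headings = 416 poses. Raycast each; keep the one whose scan matches to 4 dp.
  (1.5, 3.5, 60°): beam 3 = 1.9319 ≠ 5.6940 ✗
  (1.5, 3.5, 240°): beam 3 = 2.5882 ≠ 5.6940 ✗
  (3.5, 6.5, 150°): beam 3 = 2.5882 ≠ 5.6940 ✗
  (2.5, 5.5, 255°): beam 1 = 1.5529 ≠ 0.5774 ✗
  …
  (5.5, 1.5, 60°): r_1=0.5774, r_2=0.5176, r_3=5.6940, r_4=0.5774 — all match ✓
No second candidate reproduces the full scan.

(x, y, θ) = (5.5, 1.5, 60°)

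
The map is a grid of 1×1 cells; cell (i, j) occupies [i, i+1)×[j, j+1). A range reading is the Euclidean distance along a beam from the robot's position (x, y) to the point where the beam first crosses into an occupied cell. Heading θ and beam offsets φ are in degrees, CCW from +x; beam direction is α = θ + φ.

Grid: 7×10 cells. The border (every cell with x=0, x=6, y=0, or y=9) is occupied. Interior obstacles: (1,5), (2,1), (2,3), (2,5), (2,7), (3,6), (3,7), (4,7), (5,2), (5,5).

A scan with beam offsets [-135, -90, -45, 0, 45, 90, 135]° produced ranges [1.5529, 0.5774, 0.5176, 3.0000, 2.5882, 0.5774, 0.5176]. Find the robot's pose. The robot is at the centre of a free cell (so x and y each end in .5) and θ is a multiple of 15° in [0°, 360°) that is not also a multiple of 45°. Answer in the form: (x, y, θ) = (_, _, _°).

Candidates: 30 free-cell centres × 16 headings = 480 poses. Raycast each; keep the one whose scan matches to 4 dp.
  (2.5, 2.5, 240°): beam 1 = 0.5176 ≠ 1.5529 ✗
  (2.5, 8.5, 60°): beam 1 = 0.5176 ≠ 1.5529 ✗
  (2.5, 4.5, 195°): beam 1 = 0.5774 ≠ 1.5529 ✗
  (5.5, 8.5, 195°): beam 1 = 0.5774 ≠ 1.5529 ✗
  …
  (2.5, 4.5, 330°): r_1=1.5529, r_2=0.5774, r_3=0.5176, r_4=3.0000, r_5=2.5882, r_6=0.5774, r_7=0.5176 — all match ✓
No second candidate reproduces the full scan.

(x, y, θ) = (2.5, 4.5, 330°)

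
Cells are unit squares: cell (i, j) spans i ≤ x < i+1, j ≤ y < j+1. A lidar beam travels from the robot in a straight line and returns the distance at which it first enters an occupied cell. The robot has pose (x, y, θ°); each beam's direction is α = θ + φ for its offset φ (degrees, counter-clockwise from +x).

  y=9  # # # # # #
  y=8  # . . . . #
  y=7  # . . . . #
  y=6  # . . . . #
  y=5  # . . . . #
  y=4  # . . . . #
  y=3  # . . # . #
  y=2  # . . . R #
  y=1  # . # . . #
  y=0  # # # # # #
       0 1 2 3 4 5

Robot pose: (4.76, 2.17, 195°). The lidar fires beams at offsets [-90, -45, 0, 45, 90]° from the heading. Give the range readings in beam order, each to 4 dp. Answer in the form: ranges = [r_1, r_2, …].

ranges = [7.0709, 1.6600, 1.8221, 1.3510, 0.9273]

beam 1: φ=-90°, α=105°
  d=(-0.2588,0.9659)  start (4,2)  tX=2.9364 tY=0.8593  stride 1/|dx|=3.8637 1/|dy|=1.0353
    cross y-line → (4,3), t=0.8593
    cross y-line → (4,4), t=1.8946
    cross y-line → (4,5), t=2.9298
    cross x-line → (3,5), t=2.9364
    cross y-line → (3,6), t=3.9651
    cross y-line → (3,7), t=5.0004
    cross y-line → (3,8), t=6.0357
    cross x-line → (2,8), t=6.8001
    cross y-line → (2,9), t=7.0709 (wall)
  → r_1 = 7.0709
beam 2: φ=-45°, α=150°
  d=(-0.8660,0.5000)  start (4,2)  tX=0.8776 tY=1.6600  stride 1/|dx|=1.1547 1/|dy|=2.0000
    cross x-line → (3,2), t=0.8776
    cross y-line → (3,3), t=1.6600 (wall)
  → r_2 = 1.6600
beam 3: φ=0°, α=195°
  d=(-0.9659,-0.2588)  start (4,2)  tX=0.7868 tY=0.6568  stride 1/|dx|=1.0353 1/|dy|=3.8637
    cross y-line → (4,1), t=0.6568
    cross x-line → (3,1), t=0.7868
    cross x-line → (2,1), t=1.8221 (wall)
  → r_3 = 1.8221
beam 4: φ=45°, α=240°
  d=(-0.5000,-0.8660)  start (4,2)  tX=1.5200 tY=0.1963  stride 1/|dx|=2.0000 1/|dy|=1.1547
    cross y-line → (4,1), t=0.1963
    cross y-line → (4,0), t=1.3510 (wall)
  → r_4 = 1.3510
beam 5: φ=90°, α=285°
  d=(0.2588,-0.9659)  start (4,2)  tX=0.9273 tY=0.1760  stride 1/|dx|=3.8637 1/|dy|=1.0353
    cross y-line → (4,1), t=0.1760
    cross x-line → (5,1), t=0.9273 (wall)
  → r_5 = 0.9273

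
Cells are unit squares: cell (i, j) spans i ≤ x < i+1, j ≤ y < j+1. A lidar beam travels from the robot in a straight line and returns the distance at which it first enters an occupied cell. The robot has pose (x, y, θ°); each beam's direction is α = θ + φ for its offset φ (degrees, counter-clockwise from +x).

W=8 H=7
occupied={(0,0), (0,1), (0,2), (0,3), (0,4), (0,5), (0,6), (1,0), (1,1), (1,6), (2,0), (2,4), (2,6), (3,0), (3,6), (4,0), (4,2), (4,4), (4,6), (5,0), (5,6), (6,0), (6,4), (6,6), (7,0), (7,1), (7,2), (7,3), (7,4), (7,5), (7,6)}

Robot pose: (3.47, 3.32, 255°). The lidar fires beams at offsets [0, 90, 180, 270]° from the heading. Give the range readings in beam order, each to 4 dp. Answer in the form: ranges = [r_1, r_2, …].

ranges = [2.4018, 1.2364, 2.7745, 2.5571]

beam 1: φ=0°, α=255°
  d=(-0.2588,-0.9659)  start (3,3)  tX=1.8159 tY=0.3313  stride 1/|dx|=3.8637 1/|dy|=1.0353
    cross y-line → (3,2), t=0.3313
    cross y-line → (3,1), t=1.3666
    cross x-line → (2,1), t=1.8159
    cross y-line → (2,0), t=2.4018 (wall)
  → r_1 = 2.4018
beam 2: φ=90°, α=345°
  d=(0.9659,-0.2588)  start (3,3)  tX=0.5487 tY=1.2364  stride 1/|dx|=1.0353 1/|dy|=3.8637
    cross x-line → (4,3), t=0.5487
    cross y-line → (4,2), t=1.2364 (wall)
  → r_2 = 1.2364
beam 3: φ=180°, α=75°
  d=(0.2588,0.9659)  start (3,3)  tX=2.0478 tY=0.7040  stride 1/|dx|=3.8637 1/|dy|=1.0353
    cross y-line → (3,4), t=0.7040
    cross y-line → (3,5), t=1.7393
    cross x-line → (4,5), t=2.0478
    cross y-line → (4,6), t=2.7745 (wall)
  → r_3 = 2.7745
beam 4: φ=270°, α=165°
  d=(-0.9659,0.2588)  start (3,3)  tX=0.4866 tY=2.6273  stride 1/|dx|=1.0353 1/|dy|=3.8637
    cross x-line → (2,3), t=0.4866
    cross x-line → (1,3), t=1.5219
    cross x-line → (0,3), t=2.5571 (wall)
  → r_4 = 2.5571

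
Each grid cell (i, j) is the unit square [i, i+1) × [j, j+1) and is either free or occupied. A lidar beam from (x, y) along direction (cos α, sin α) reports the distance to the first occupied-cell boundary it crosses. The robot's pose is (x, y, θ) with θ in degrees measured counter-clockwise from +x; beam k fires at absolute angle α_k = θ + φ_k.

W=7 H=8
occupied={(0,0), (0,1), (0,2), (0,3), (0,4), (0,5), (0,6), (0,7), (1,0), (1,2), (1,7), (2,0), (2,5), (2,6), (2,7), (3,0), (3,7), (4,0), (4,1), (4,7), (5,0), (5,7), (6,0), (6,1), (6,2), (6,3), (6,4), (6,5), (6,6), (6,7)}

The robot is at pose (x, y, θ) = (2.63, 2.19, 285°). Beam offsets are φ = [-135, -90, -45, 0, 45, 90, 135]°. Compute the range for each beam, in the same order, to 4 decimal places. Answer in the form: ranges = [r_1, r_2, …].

beam 1: φ=-135°, α=150°
  direction (-0.8660, 0.5000); cell (2,2); t to first gridline: x 0.7275, y 1.6200 (then +1.1547 / +2.0000)
    (1,2) via x @ 0.7275  # hit
  → r_1 = 0.7275
beam 2: φ=-90°, α=195°
  direction (-0.9659, -0.2588); cell (2,2); t to first gridline: x 0.6522, y 0.7341 (then +1.0353 / +3.8637)
    (1,2) via x @ 0.6522  # hit
  → r_2 = 0.6522
beam 3: φ=-45°, α=240°
  direction (-0.5000, -0.8660); cell (2,2); t to first gridline: x 1.2600, y 0.2194 (then +2.0000 / +1.1547)
    (2,1) via y @ 0.2194
    (1,1) via x @ 1.2600
    (1,0) via y @ 1.3741  # hit
  → r_3 = 1.3741
beam 4: φ=0°, α=285°
  direction (0.2588, -0.9659); cell (2,2); t to first gridline: x 1.4296, y 0.1967 (then +3.8637 / +1.0353)
    (2,1) via y @ 0.1967
    (2,0) via y @ 1.2320  # hit
  → r_4 = 1.2320
beam 5: φ=45°, α=330°
  direction (0.8660, -0.5000); cell (2,2); t to first gridline: x 0.4272, y 0.3800 (then +1.1547 / +2.0000)
    (2,1) via y @ 0.3800
    (3,1) via x @ 0.4272
    (4,1) via x @ 1.5819  # hit
  → r_5 = 1.5819
beam 6: φ=90°, α=15°
  direction (0.9659, 0.2588); cell (2,2); t to first gridline: x 0.3831, y 3.1296 (then +1.0353 / +3.8637)
    (3,2) via x @ 0.3831
    (4,2) via x @ 1.4183
    (5,2) via x @ 2.4536
    (5,3) via y @ 3.1296
    (6,3) via x @ 3.4889  # hit
  → r_6 = 3.4889
beam 7: φ=135°, α=60°
  direction (0.5000, 0.8660); cell (2,2); t to first gridline: x 0.7400, y 0.9353 (then +2.0000 / +1.1547)
    (3,2) via x @ 0.7400
    (3,3) via y @ 0.9353
    (3,4) via y @ 2.0900
    (4,4) via x @ 2.7400
    (4,5) via y @ 3.2447
    (4,6) via y @ 4.3994
    (5,6) via x @ 4.7400
    (5,7) via y @ 5.5541  # hit
  → r_7 = 5.5541

ranges = [0.7275, 0.6522, 1.3741, 1.2320, 1.5819, 3.4889, 5.5541]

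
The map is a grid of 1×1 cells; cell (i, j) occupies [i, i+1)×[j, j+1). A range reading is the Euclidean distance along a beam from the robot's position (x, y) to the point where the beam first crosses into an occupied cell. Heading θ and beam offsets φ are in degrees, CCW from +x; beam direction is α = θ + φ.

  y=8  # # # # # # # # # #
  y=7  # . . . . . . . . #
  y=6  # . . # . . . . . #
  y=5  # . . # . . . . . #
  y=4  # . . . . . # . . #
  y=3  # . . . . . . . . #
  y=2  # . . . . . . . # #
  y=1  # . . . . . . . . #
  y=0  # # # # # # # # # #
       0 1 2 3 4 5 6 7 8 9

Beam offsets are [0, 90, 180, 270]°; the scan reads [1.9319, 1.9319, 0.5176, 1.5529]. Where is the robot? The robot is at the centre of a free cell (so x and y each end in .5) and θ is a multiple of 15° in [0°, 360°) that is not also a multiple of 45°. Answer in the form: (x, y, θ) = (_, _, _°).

Candidates: 52 free-cell centres × 16 headings = 832 poses. Raycast each; keep the one whose scan matches to 4 dp.
  (6.5, 7.5, 345°): beam 1 = 2.5882 ≠ 1.9319 ✗
  (2.5, 7.5, 120°): beam 1 = 0.5774 ≠ 1.9319 ✗
  (2.5, 3.5, 105°): beam 1 = 4.6587 ≠ 1.9319 ✗
  (4.5, 4.5, 330°): beam 1 = 4.0415 ≠ 1.9319 ✗
  (7.5, 3.5, 255°): beam 1 = 2.5882 ≠ 1.9319 ✗
  …
  (2.5, 7.5, 285°): r_1=1.9319, r_2=1.9319, r_3=0.5176, r_4=1.5529 — all match ✓
No second candidate reproduces the full scan.

(x, y, θ) = (2.5, 7.5, 285°)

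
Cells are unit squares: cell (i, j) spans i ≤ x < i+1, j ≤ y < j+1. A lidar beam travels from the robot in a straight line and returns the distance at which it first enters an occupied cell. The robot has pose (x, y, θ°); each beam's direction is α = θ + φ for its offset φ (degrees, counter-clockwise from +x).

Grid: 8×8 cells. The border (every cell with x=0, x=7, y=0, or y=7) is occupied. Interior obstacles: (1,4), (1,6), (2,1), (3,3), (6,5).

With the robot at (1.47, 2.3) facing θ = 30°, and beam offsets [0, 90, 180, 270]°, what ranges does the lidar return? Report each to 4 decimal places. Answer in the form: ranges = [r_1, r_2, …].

beam 1: φ=0°, α=30°
  cosα=0.8660 sinα=0.5000 | (1,2) | tMaxX 0.6120 tMaxY 1.4000 | tΔX 1.1547 tΔY 2.0000
    t=0.6120 [x] (2,2)
    t=1.4000 [y] (2,3)
    t=1.7667 [x] (3,3) — stop
  → r_1 = 1.7667
beam 2: φ=90°, α=120°
  cosα=-0.5000 sinα=0.8660 | (1,2) | tMaxX 0.9400 tMaxY 0.8083 | tΔX 2.0000 tΔY 1.1547
    t=0.8083 [y] (1,3)
    t=0.9400 [x] (0,3) — stop
  → r_2 = 0.9400
beam 3: φ=180°, α=210°
  cosα=-0.8660 sinα=-0.5000 | (1,2) | tMaxX 0.5427 tMaxY 0.6000 | tΔX 1.1547 tΔY 2.0000
    t=0.5427 [x] (0,2) — stop
  → r_3 = 0.5427
beam 4: φ=270°, α=300°
  cosα=0.5000 sinα=-0.8660 | (1,2) | tMaxX 1.0600 tMaxY 0.3464 | tΔX 2.0000 tΔY 1.1547
    t=0.3464 [y] (1,1)
    t=1.0600 [x] (2,1) — stop
  → r_4 = 1.0600

ranges = [1.7667, 0.9400, 0.5427, 1.0600]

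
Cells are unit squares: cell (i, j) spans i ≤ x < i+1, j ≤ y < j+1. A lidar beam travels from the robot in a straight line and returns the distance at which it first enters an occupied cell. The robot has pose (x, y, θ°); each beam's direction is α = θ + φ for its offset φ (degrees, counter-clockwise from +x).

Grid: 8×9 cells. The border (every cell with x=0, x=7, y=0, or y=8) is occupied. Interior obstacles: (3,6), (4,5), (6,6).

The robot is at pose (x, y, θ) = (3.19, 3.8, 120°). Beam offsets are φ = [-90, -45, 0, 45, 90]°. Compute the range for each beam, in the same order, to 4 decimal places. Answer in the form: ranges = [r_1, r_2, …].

ranges = [4.3994, 2.2776, 4.3800, 2.2673, 2.5288]

beam 1: φ=-90°, α=30°
  d=(0.8660,0.5000)  start (3,3)  tX=0.9353 tY=0.4000  stride 1/|dx|=1.1547 1/|dy|=2.0000
    cross y-line → (3,4), t=0.4000
    cross x-line → (4,4), t=0.9353
    cross x-line → (5,4), t=2.0900
    cross y-line → (5,5), t=2.4000
    cross x-line → (6,5), t=3.2447
    cross x-line → (7,5), t=4.3994 (wall)
  → r_1 = 4.3994
beam 2: φ=-45°, α=75°
  d=(0.2588,0.9659)  start (3,3)  tX=3.1296 tY=0.2071  stride 1/|dx|=3.8637 1/|dy|=1.0353
    cross y-line → (3,4), t=0.2071
    cross y-line → (3,5), t=1.2423
    cross y-line → (3,6), t=2.2776 (wall)
  → r_2 = 2.2776
beam 3: φ=0°, α=120°
  d=(-0.5000,0.8660)  start (3,3)  tX=0.3800 tY=0.2309  stride 1/|dx|=2.0000 1/|dy|=1.1547
    cross y-line → (3,4), t=0.2309
    cross x-line → (2,4), t=0.3800
    cross y-line → (2,5), t=1.3856
    cross x-line → (1,5), t=2.3800
    cross y-line → (1,6), t=2.5403
    cross y-line → (1,7), t=3.6950
    cross x-line → (0,7), t=4.3800 (wall)
  → r_3 = 4.3800
beam 4: φ=45°, α=165°
  d=(-0.9659,0.2588)  start (3,3)  tX=0.1967 tY=0.7727  stride 1/|dx|=1.0353 1/|dy|=3.8637
    cross x-line → (2,3), t=0.1967
    cross y-line → (2,4), t=0.7727
    cross x-line → (1,4), t=1.2320
    cross x-line → (0,4), t=2.2673 (wall)
  → r_4 = 2.2673
beam 5: φ=90°, α=210°
  d=(-0.8660,-0.5000)  start (3,3)  tX=0.2194 tY=1.6000  stride 1/|dx|=1.1547 1/|dy|=2.0000
    cross x-line → (2,3), t=0.2194
    cross x-line → (1,3), t=1.3741
    cross y-line → (1,2), t=1.6000
    cross x-line → (0,2), t=2.5288 (wall)
  → r_5 = 2.5288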